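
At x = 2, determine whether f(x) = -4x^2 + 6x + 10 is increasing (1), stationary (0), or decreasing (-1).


Compute f'(x) to determine behavior:
f'(x) = -8x + 6
f'(2) = -8 * 2 + 6
= -16 + 6
= -10
Since f'(2) < 0, the function is decreasing (-1)

-1


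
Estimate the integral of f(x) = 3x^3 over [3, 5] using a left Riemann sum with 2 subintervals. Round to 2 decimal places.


Left Riemann sum uses left endpoints of each subinterval.
Interval: [3, 5], n = 2
dx = (5 - 3) / 2 = 1
Left endpoints: [3, 4]
f values: [81, 192]
Sum = dx * (sum of f values)
= 1 * 273
= 273 = 273.00

273.00


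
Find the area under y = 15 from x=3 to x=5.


The area under a constant function y = 15 is a rectangle.
Width = 5 - 3 = 2
Height = 15
Area = width * height
= 2 * 15
= 30

30


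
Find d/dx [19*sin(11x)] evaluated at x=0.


Apply the chain rule to differentiate 19*sin(11x):
d/dx [19*sin(11x)]
= 19 * cos(11x) * d/dx(11x)
= 19 * 11 * cos(11x)
= 209 * cos(11x)
Evaluate at x = 0:
= 209 * cos(0)
= 209 * 1
= 209

209


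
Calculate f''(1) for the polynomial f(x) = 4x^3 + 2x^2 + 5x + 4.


First derivative:
f'(x) = 12x^2 + 4x + 5
Second derivative:
f''(x) = 24x + 4
Substitute x = 1:
f''(1) = 24 * 1 + 4
= 24 + 4
= 28

28


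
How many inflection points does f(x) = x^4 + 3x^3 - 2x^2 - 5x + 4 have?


Inflection points occur where f''(x) = 0 and concavity changes.
f(x) = x^4 + 3x^3 - 2x^2 - 5x + 4
f'(x) = 4x^3 + 9x^2 - 4x - 5
f''(x) = 12x^2 + 18x - 4
This is a quadratic in x. Use the discriminant to count real roots.
Discriminant = (18)^2 - 4 * 12 * (-4)
= 324 - (-192)
= 516
Since discriminant > 0, f''(x) = 0 has 2 distinct real solutions.
A quadratic with two distinct real roots changes sign at each root, so concavity changes at both.
Number of inflection points: 2

2


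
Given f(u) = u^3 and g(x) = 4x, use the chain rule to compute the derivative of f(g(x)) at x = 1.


Using the chain rule: (f(g(x)))' = f'(g(x)) * g'(x)
First, find g(1):
g(1) = 4 * 1 + 0 = 4
Next, f'(u) = 3u^2
And g'(x) = 4
So f'(g(1)) * g'(1)
= 3 * 4^2 * 4
= 3 * 16 * 4
= 192

192


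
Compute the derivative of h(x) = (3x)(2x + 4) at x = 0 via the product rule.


Let u(x) = 3x and v(x) = 2x + 4
u'(x) = 3
v'(x) = 2
Product rule: h'(x) = u'(x)*v(x) + u(x)*v'(x)
= 3 * (2x + 4) + (3x) * 2
At x = 0:
u(0) = 3 * 0 + 0 = 0
v(0) = 2 * 0 + 4 = 4
h'(0) = 3 * 4 + 0 * 2
= 12 + 0
= 12

12


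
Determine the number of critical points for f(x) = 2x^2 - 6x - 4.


Find where f'(x) = 0:
f'(x) = 4x - 6
Set f'(x) = 0:
4x - 6 = 0
x = 6 / 4 = 3/2
This is a linear equation in x, so there is exactly one solution.
Number of critical points: 1

1


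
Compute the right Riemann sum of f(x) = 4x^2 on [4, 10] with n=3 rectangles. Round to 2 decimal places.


Right Riemann sum uses right endpoints of each subinterval.
Interval: [4, 10], n = 3
dx = (10 - 4) / 3 = 2
Right endpoints: [6, 8, 10]
f values: [144, 256, 400]
Sum = dx * (sum of f values)
= 2 * 800
= 1600 = 1600.00

1600.00


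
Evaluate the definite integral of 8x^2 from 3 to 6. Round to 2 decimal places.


Find the antiderivative of 8x^2:
F(x) = 8/3 * x^3
Apply the Fundamental Theorem of Calculus:
F(6) - F(3)
= 8/3 * 6^3 - 8/3 * 3^3
= 8/3 * (216 - 27)
= 8/3 * 189
= 504 = 504.00

504.00


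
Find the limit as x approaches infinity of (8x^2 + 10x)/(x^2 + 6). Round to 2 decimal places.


For limits at infinity with equal-degree polynomials,
we compare leading coefficients.
Numerator leading term: 8x^2
Denominator leading term: x^2
Divide both by x^2:
lim = (8 + 10/x) / (1 + 6/x^2)
As x -> infinity, the 1/x and 1/x^2 terms vanish:
= 8/1 = 8 = 8.00

8.00


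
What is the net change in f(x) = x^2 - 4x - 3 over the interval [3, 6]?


Net change = f(b) - f(a)
f(x) = x^2 - 4x - 3
Compute f(6):
f(6) = 1 * 6^2 - 4 * 6 - 3
= 36 - 24 - 3
= 9
Compute f(3):
f(3) = 1 * 3^2 - 4 * 3 - 3
= 9 - 12 - 3
= -6
Net change = 9 - (-6) = 15

15


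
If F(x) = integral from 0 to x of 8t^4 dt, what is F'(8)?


By the Fundamental Theorem of Calculus (Part 1):
If F(x) = integral from 0 to x of f(t) dt, then F'(x) = f(x)
Here f(t) = 8t^4
So F'(x) = 8x^4
Evaluate at x = 8:
F'(8) = 8 * 8^4
= 8 * 4096
= 32768

32768


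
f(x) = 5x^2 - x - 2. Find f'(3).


Differentiate term by term using power and sum rules:
f(x) = 5x^2 - x - 2
f'(x) = 10x - 1
Substitute x = 3:
f'(3) = 10 * 3 - 1
= 30 - 1
= 29

29


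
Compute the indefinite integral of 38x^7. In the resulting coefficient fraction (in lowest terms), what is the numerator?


Apply the power rule for integration:
integral of ax^n dx = a/(n+1) * x^(n+1) + C
integral of 38x^7 dx
= 38/8 * x^8 + C
= 19/4 * x^8 + C
The coefficient in lowest terms is 19/4, and its numerator is 19

19


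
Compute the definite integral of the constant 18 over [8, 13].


The integral of a constant k over [a, b] equals k * (b - a).
integral from 8 to 13 of 18 dx
= 18 * (13 - 8)
= 18 * 5
= 90

90


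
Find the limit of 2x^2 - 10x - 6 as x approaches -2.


Since polynomials are continuous, we use direct substitution.
lim(x->-2) of 2x^2 - 10x - 6
= 2 * (-2)^2 - 10 * (-2) - 6
= 8 + 20 - 6
= 22

22


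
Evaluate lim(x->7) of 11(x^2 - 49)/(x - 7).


Direct substitution gives 0/0, so we factor the numerator.
Factor: 11(x^2 - 49) = 11 * (x - 7)(x + 7)
Cancel the common factor (x - 7):
11(x^2 - 49)/(x - 7) = 11 * (x + 7)
Now substitute x = 7:
= 11 * (7 + 7) = 154

154


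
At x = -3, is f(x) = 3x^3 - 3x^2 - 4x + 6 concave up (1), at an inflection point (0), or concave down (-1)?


Concavity is determined by the sign of f''(x).
f(x) = 3x^3 - 3x^2 - 4x + 6
f'(x) = 9x^2 - 6x - 4
f''(x) = 18x - 6
f''(-3) = 18 * (-3) - 6
= -54 - 6
= -60
Since f''(-3) < 0, the function is concave down (-1)

-1


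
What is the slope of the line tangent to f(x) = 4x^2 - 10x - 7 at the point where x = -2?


The slope of the tangent line equals f'(x) at the point.
f(x) = 4x^2 - 10x - 7
f'(x) = 8x - 10
At x = -2:
f'(-2) = 8 * (-2) - 10
= -16 - 10
= -26

-26


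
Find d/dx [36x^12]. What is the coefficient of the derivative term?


We apply the power rule: d/dx [ax^n] = a*n * x^(n-1)
d/dx [36x^12]
= 36 * 12 * x^(12-1)
= 432x^11
The coefficient is 432

432


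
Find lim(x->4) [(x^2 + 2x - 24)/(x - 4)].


Direct substitution gives 0/0, so we factor the numerator.
Factor: (x^2 + 2x - 24) = (x - 4)(x + 6)
Cancel the common factor (x - 4):
(x^2 + 2x - 24)/(x - 4) = (x + 6)
Now substitute x = 4:
= (4) - (-6) = 10

10


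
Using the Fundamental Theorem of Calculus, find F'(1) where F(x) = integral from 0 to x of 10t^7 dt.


By the Fundamental Theorem of Calculus (Part 1):
If F(x) = integral from 0 to x of f(t) dt, then F'(x) = f(x)
Here f(t) = 10t^7
So F'(x) = 10x^7
Evaluate at x = 1:
F'(1) = 10 * 1^7
= 10 * 1
= 10

10


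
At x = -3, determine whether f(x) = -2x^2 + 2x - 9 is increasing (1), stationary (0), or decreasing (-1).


Compute f'(x) to determine behavior:
f'(x) = -4x + 2
f'(-3) = -4 * (-3) + 2
= 12 + 2
= 14
Since f'(-3) > 0, the function is increasing (1)

1


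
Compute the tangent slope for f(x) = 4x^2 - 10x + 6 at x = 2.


The slope of the tangent line equals f'(x) at the point.
f(x) = 4x^2 - 10x + 6
f'(x) = 8x - 10
At x = 2:
f'(2) = 8 * 2 - 10
= 16 - 10
= 6

6


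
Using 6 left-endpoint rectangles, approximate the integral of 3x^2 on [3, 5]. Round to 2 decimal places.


Left Riemann sum uses left endpoints of each subinterval.
Interval: [3, 5], n = 6
dx = (5 - 3) / 6 = 1/3
Left endpoints: [3, 10/3, 11/3, 4, 13/3, 14/3]
f values: [27, 100/3, 121/3, 48, 169/3, 196/3]
Sum = dx * (sum of f values)
= 1/3 * 811/3
= 811/9 ≈ 90.11

90.11


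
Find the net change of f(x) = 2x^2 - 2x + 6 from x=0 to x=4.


Net change = f(b) - f(a)
f(x) = 2x^2 - 2x + 6
Compute f(4):
f(4) = 2 * 4^2 - 2 * 4 + 6
= 32 - 8 + 6
= 30
Compute f(0):
f(0) = 2 * 0^2 - 2 * 0 + 6
= 0 + 0 + 6
= 6
Net change = 30 - 6 = 24

24


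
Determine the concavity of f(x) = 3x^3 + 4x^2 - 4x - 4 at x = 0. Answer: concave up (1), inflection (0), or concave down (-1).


Concavity is determined by the sign of f''(x).
f(x) = 3x^3 + 4x^2 - 4x - 4
f'(x) = 9x^2 + 8x - 4
f''(x) = 18x + 8
f''(0) = 18 * 0 + 8
= 0 + 8
= 8
Since f''(0) > 0, the function is concave up (1)

1


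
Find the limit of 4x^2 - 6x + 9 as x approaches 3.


Since polynomials are continuous, we use direct substitution.
lim(x->3) of 4x^2 - 6x + 9
= 4 * 3^2 - 6 * 3 + 9
= 36 - 18 + 9
= 27

27


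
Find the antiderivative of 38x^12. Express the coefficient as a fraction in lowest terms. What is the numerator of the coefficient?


Apply the power rule for integration:
integral of ax^n dx = a/(n+1) * x^(n+1) + C
integral of 38x^12 dx
= 38/13 * x^13 + C
The coefficient in lowest terms is 38/13, and its numerator is 38

38


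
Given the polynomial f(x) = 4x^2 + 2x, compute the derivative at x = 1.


Differentiate term by term using power and sum rules:
f(x) = 4x^2 + 2x
f'(x) = 8x + 2
Substitute x = 1:
f'(1) = 8 * 1 + 2
= 8 + 2
= 10

10


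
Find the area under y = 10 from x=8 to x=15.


The area under a constant function y = 10 is a rectangle.
Width = 15 - 8 = 7
Height = 10
Area = width * height
= 7 * 10
= 70

70


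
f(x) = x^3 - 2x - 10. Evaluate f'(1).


Differentiate f(x) = x^3 - 2x - 10 term by term:
f'(x) = 3x^2 - 2
Substitute x = 1:
f'(1) = 3 * 1^2 + 0 * 1 - 2
= 3 + 0 - 2
= 1

1


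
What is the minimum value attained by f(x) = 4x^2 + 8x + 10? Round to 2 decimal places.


For a quadratic f(x) = ax^2 + bx + c with a > 0, the minimum is at the vertex.
Vertex x-coordinate: x = -b/(2a)
x = -(8) / (2 * 4)
x = -8/8 = -1
Substitute back to find the minimum value:
f(-1) = 4 * (-1)^2 + 8 * (-1) + 10
= 4 - 8 + 10
= 6 = 6.00

6.00


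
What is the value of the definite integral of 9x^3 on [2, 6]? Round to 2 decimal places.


Find the antiderivative of 9x^3:
F(x) = 9/4 * x^4
Apply the Fundamental Theorem of Calculus:
F(6) - F(2)
= 9/4 * 6^4 - 9/4 * 2^4
= 9/4 * (1296 - 16)
= 9/4 * 1280
= 2880 = 2880.00

2880.00


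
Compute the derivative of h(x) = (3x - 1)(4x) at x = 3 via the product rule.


Let u(x) = 3x - 1 and v(x) = 4x
u'(x) = 3
v'(x) = 4
Product rule: h'(x) = u'(x)*v(x) + u(x)*v'(x)
= 3 * (4x) + (3x - 1) * 4
At x = 3:
u(3) = 3 * 3 - 1 = 8
v(3) = 4 * 3 + 0 = 12
h'(3) = 3 * 12 + 8 * 4
= 36 + 32
= 68

68


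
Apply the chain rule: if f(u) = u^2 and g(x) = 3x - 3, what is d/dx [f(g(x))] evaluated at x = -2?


Using the chain rule: (f(g(x)))' = f'(g(x)) * g'(x)
First, find g(-2):
g(-2) = 3 * (-2) - 3 = -9
Next, f'(u) = 2u
And g'(x) = 3
So f'(g(-2)) * g'(-2)
= 2 * (-9) * 3
= -54

-54


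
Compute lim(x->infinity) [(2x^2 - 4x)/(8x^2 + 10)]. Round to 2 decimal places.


For limits at infinity with equal-degree polynomials,
we compare leading coefficients.
Numerator leading term: 2x^2
Denominator leading term: 8x^2
Divide both by x^2:
lim = (2 - 4/x) / (8 + 10/x^2)
As x -> infinity, the 1/x and 1/x^2 terms vanish:
= 2/8 = 1/4 = 0.25

0.25


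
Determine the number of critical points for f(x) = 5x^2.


Find where f'(x) = 0:
f'(x) = 10x
Set f'(x) = 0:
10x = 0
x = 0 / 10 = 0
This is a linear equation in x, so there is exactly one solution.
Number of critical points: 1

1


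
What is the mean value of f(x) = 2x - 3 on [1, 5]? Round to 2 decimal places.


Average value = 1/(b-a) * integral from a to b of f(x) dx
First compute the integral of 2x - 3:
F(x) = x^2 - 3x
F(5) = 1 * 25 - 3 * 5 = 10
F(1) = 1 * 1 - 3 * 1 = -2
Integral = 10 - (-2) = 12
Average = 12 / (5 - 1) = 12 / 4
= 3 = 3.00

3.00


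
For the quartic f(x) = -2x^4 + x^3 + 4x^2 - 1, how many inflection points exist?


Inflection points occur where f''(x) = 0 and concavity changes.
f(x) = -2x^4 + x^3 + 4x^2 - 1
f'(x) = -8x^3 + 3x^2 + 8x
f''(x) = -24x^2 + 6x + 8
This is a quadratic in x. Use the discriminant to count real roots.
Discriminant = (6)^2 - 4 * (-24) * 8
= 36 - (-768)
= 804
Since discriminant > 0, f''(x) = 0 has 2 distinct real solutions.
A quadratic with two distinct real roots changes sign at each root, so concavity changes at both.
Number of inflection points: 2

2


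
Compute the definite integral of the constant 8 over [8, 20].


The integral of a constant k over [a, b] equals k * (b - a).
integral from 8 to 20 of 8 dx
= 8 * (20 - 8)
= 8 * 12
= 96

96


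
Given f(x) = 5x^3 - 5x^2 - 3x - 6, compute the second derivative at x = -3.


First derivative:
f'(x) = 15x^2 - 10x - 3
Second derivative:
f''(x) = 30x - 10
Substitute x = -3:
f''(-3) = 30 * (-3) - 10
= -90 - 10
= -100

-100


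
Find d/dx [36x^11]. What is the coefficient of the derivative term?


We apply the power rule: d/dx [ax^n] = a*n * x^(n-1)
d/dx [36x^11]
= 36 * 11 * x^(11-1)
= 396x^10
The coefficient is 396

396


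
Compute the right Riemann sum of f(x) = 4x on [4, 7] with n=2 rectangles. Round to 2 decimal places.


Right Riemann sum uses right endpoints of each subinterval.
Interval: [4, 7], n = 2
dx = (7 - 4) / 2 = 3/2
Right endpoints: [11/2, 7]
f values: [22, 28]
Sum = dx * (sum of f values)
= 3/2 * 50
= 75 = 75.00

75.00


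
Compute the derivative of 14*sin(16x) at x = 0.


Apply the chain rule to differentiate 14*sin(16x):
d/dx [14*sin(16x)]
= 14 * cos(16x) * d/dx(16x)
= 14 * 16 * cos(16x)
= 224 * cos(16x)
Evaluate at x = 0:
= 224 * cos(0)
= 224 * 1
= 224

224


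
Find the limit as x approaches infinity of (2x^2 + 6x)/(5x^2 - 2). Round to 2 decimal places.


For limits at infinity with equal-degree polynomials,
we compare leading coefficients.
Numerator leading term: 2x^2
Denominator leading term: 5x^2
Divide both by x^2:
lim = (2 + 6/x) / (5 - 2/x^2)
As x -> infinity, the 1/x and 1/x^2 terms vanish:
= 2/5 = 0.40

0.40


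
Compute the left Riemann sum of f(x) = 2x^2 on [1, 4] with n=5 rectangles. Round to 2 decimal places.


Left Riemann sum uses left endpoints of each subinterval.
Interval: [1, 4], n = 5
dx = (4 - 1) / 5 = 3/5
Left endpoints: [1, 8/5, 11/5, 14/5, 17/5]
f values: [2, 128/25, 242/25, 392/25, 578/25]
Sum = dx * (sum of f values)
= 3/5 * 278/5
= 834/25 = 33.36

33.36


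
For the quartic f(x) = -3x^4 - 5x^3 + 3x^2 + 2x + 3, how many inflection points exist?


Inflection points occur where f''(x) = 0 and concavity changes.
f(x) = -3x^4 - 5x^3 + 3x^2 + 2x + 3
f'(x) = -12x^3 - 15x^2 + 6x + 2
f''(x) = -36x^2 - 30x + 6
This is a quadratic in x. Use the discriminant to count real roots.
Discriminant = (-30)^2 - 4 * (-36) * 6
= 900 - (-864)
= 1764
Since discriminant > 0, f''(x) = 0 has 2 distinct real solutions.
A quadratic with two distinct real roots changes sign at each root, so concavity changes at both.
Number of inflection points: 2

2


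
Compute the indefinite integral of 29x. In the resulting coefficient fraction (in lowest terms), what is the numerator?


Apply the power rule for integration:
integral of ax^n dx = a/(n+1) * x^(n+1) + C
integral of 29x dx
= 29/2 * x^2 + C
The coefficient in lowest terms is 29/2, and its numerator is 29

29


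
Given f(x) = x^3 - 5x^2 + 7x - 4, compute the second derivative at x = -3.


First derivative:
f'(x) = 3x^2 - 10x + 7
Second derivative:
f''(x) = 6x - 10
Substitute x = -3:
f''(-3) = 6 * (-3) - 10
= -18 - 10
= -28

-28


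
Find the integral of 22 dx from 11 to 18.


The integral of a constant k over [a, b] equals k * (b - a).
integral from 11 to 18 of 22 dx
= 22 * (18 - 11)
= 22 * 7
= 154

154


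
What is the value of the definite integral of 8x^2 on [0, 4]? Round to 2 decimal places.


Find the antiderivative of 8x^2:
F(x) = 8/3 * x^3
Apply the Fundamental Theorem of Calculus:
F(4) - F(0)
= 8/3 * 4^3 - 8/3 * 0^3
= 8/3 * (64 - 0)
= 8/3 * 64
= 512/3 ≈ 170.67

170.67


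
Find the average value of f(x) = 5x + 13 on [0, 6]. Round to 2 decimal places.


Average value = 1/(b-a) * integral from a to b of f(x) dx
First compute the integral of 5x + 13:
F(x) = (5/2)x^2 + 13x
F(6) = 5/2 * 36 + 13 * 6 = 168
F(0) = 5/2 * 0 + 13 * 0 = 0
Integral = 168 - 0 = 168
Average = 168 / (6 - 0) = 168 / 6
= 28 = 28.00

28.00


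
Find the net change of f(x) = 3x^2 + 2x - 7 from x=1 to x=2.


Net change = f(b) - f(a)
f(x) = 3x^2 + 2x - 7
Compute f(2):
f(2) = 3 * 2^2 + 2 * 2 - 7
= 12 + 4 - 7
= 9
Compute f(1):
f(1) = 3 * 1^2 + 2 * 1 - 7
= 3 + 2 - 7
= -2
Net change = 9 - (-2) = 11

11


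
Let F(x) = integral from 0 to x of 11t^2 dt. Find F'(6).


By the Fundamental Theorem of Calculus (Part 1):
If F(x) = integral from 0 to x of f(t) dt, then F'(x) = f(x)
Here f(t) = 11t^2
So F'(x) = 11x^2
Evaluate at x = 6:
F'(6) = 11 * 6^2
= 11 * 36
= 396

396


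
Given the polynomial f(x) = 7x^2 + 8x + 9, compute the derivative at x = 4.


Differentiate term by term using power and sum rules:
f(x) = 7x^2 + 8x + 9
f'(x) = 14x + 8
Substitute x = 4:
f'(4) = 14 * 4 + 8
= 56 + 8
= 64

64


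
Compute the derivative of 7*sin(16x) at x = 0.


Apply the chain rule to differentiate 7*sin(16x):
d/dx [7*sin(16x)]
= 7 * cos(16x) * d/dx(16x)
= 7 * 16 * cos(16x)
= 112 * cos(16x)
Evaluate at x = 0:
= 112 * cos(0)
= 112 * 1
= 112

112


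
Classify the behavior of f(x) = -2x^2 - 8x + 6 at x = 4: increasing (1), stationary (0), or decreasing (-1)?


Compute f'(x) to determine behavior:
f'(x) = -4x - 8
f'(4) = -4 * 4 - 8
= -16 - 8
= -24
Since f'(4) < 0, the function is decreasing (-1)

-1


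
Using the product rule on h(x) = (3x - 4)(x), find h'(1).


Let u(x) = 3x - 4 and v(x) = x
u'(x) = 3
v'(x) = 1
Product rule: h'(x) = u'(x)*v(x) + u(x)*v'(x)
= 3 * (x) + (3x - 4) * 1
At x = 1:
u(1) = 3 * 1 - 4 = -1
v(1) = 1 * 1 + 0 = 1
h'(1) = 3 * 1 + (-1) * 1
= 3 - 1
= 2

2


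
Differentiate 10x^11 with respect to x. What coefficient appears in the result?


We apply the power rule: d/dx [ax^n] = a*n * x^(n-1)
d/dx [10x^11]
= 10 * 11 * x^(11-1)
= 110x^10
The coefficient is 110

110


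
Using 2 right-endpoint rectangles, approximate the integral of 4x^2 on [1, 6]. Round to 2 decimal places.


Right Riemann sum uses right endpoints of each subinterval.
Interval: [1, 6], n = 2
dx = (6 - 1) / 2 = 5/2
Right endpoints: [7/2, 6]
f values: [49, 144]
Sum = dx * (sum of f values)
= 5/2 * 193
= 965/2 = 482.50

482.50


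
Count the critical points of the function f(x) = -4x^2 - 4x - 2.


Find where f'(x) = 0:
f'(x) = -8x - 4
Set f'(x) = 0:
-8x - 4 = 0
x = 4 / (-8) = -1/2
This is a linear equation in x, so there is exactly one solution.
Number of critical points: 1

1


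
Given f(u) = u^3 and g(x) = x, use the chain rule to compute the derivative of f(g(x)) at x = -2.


Using the chain rule: (f(g(x)))' = f'(g(x)) * g'(x)
First, find g(-2):
g(-2) = 1 * (-2) + 0 = -2
Next, f'(u) = 3u^2
And g'(x) = 1
So f'(g(-2)) * g'(-2)
= 3 * (-2)^2 * 1
= 3 * 4 * 1
= 12

12


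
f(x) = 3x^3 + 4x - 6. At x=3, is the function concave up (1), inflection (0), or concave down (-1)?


Concavity is determined by the sign of f''(x).
f(x) = 3x^3 + 4x - 6
f'(x) = 9x^2 + 4
f''(x) = 18x
f''(3) = 18 * 3 + 0
= 54 + 0
= 54
Since f''(3) > 0, the function is concave up (1)

1


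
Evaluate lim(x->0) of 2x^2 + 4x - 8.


Since polynomials are continuous, we use direct substitution.
lim(x->0) of 2x^2 + 4x - 8
= 2 * 0^2 + 4 * 0 - 8
= 0 + 0 - 8
= -8

-8


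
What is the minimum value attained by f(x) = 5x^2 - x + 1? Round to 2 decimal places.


For a quadratic f(x) = ax^2 + bx + c with a > 0, the minimum is at the vertex.
Vertex x-coordinate: x = -b/(2a)
x = -(-1) / (2 * 5)
x = 1/10
Substitute back to find the minimum value:
f(1/10) = 5 * (1/10)^2 - 1 * (1/10) + 1
= 1/20 - 1/10 + 1
= 19/20 = 0.95

0.95


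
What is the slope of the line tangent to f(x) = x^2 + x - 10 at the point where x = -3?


The slope of the tangent line equals f'(x) at the point.
f(x) = x^2 + x - 10
f'(x) = 2x + 1
At x = -3:
f'(-3) = 2 * (-3) + 1
= -6 + 1
= -5

-5


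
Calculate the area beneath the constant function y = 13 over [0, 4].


The area under a constant function y = 13 is a rectangle.
Width = 4 - 0 = 4
Height = 13
Area = width * height
= 4 * 13
= 52

52


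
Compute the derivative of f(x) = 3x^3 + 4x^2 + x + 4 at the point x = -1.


Differentiate f(x) = 3x^3 + 4x^2 + x + 4 term by term:
f'(x) = 9x^2 + 8x + 1
Substitute x = -1:
f'(-1) = 9 * (-1)^2 + 8 * (-1) + 1
= 9 - 8 + 1
= 2

2


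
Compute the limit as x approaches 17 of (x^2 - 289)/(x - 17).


Direct substitution gives 0/0, so we factor the numerator.
Factor: (x^2 - 289) = (x - 17)(x + 17)
Cancel the common factor (x - 17):
(x^2 - 289)/(x - 17) = (x + 17)
Now substitute x = 17:
= (17 + 17) = 34

34


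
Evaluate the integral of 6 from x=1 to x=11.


The integral of a constant k over [a, b] equals k * (b - a).
integral from 1 to 11 of 6 dx
= 6 * (11 - 1)
= 6 * 10
= 60

60


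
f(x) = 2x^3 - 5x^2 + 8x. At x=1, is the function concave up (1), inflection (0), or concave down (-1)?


Concavity is determined by the sign of f''(x).
f(x) = 2x^3 - 5x^2 + 8x
f'(x) = 6x^2 - 10x + 8
f''(x) = 12x - 10
f''(1) = 12 * 1 - 10
= 12 - 10
= 2
Since f''(1) > 0, the function is concave up (1)

1


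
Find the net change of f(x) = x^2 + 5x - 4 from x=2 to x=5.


Net change = f(b) - f(a)
f(x) = x^2 + 5x - 4
Compute f(5):
f(5) = 1 * 5^2 + 5 * 5 - 4
= 25 + 25 - 4
= 46
Compute f(2):
f(2) = 1 * 2^2 + 5 * 2 - 4
= 4 + 10 - 4
= 10
Net change = 46 - 10 = 36

36


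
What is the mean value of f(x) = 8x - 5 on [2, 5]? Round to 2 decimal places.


Average value = 1/(b-a) * integral from a to b of f(x) dx
First compute the integral of 8x - 5:
F(x) = 4x^2 - 5x
F(5) = 4 * 25 - 5 * 5 = 75
F(2) = 4 * 4 - 5 * 2 = 6
Integral = 75 - 6 = 69
Average = 69 / (5 - 2) = 69 / 3
= 23 = 23.00

23.00


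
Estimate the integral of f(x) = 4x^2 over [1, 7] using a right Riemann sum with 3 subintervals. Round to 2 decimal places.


Right Riemann sum uses right endpoints of each subinterval.
Interval: [1, 7], n = 3
dx = (7 - 1) / 3 = 2
Right endpoints: [3, 5, 7]
f values: [36, 100, 196]
Sum = dx * (sum of f values)
= 2 * 332
= 664 = 664.00

664.00


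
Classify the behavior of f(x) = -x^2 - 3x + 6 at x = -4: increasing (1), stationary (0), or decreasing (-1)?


Compute f'(x) to determine behavior:
f'(x) = -2x - 3
f'(-4) = -2 * (-4) - 3
= 8 - 3
= 5
Since f'(-4) > 0, the function is increasing (1)

1


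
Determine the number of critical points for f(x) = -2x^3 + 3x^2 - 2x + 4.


Find where f'(x) = 0:
f(x) = -2x^3 + 3x^2 - 2x + 4
f'(x) = -6x^2 + 6x - 2
This is a quadratic in x. Use the discriminant to count real roots.
Discriminant = (6)^2 - 4 * (-6) * (-2)
= 36 - 48
= -12
Since discriminant < 0, f'(x) = 0 has no real solutions.
Number of critical points: 0

0


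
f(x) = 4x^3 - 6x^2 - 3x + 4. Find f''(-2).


First derivative:
f'(x) = 12x^2 - 12x - 3
Second derivative:
f''(x) = 24x - 12
Substitute x = -2:
f''(-2) = 24 * (-2) - 12
= -48 - 12
= -60

-60


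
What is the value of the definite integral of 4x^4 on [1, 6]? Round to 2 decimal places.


Find the antiderivative of 4x^4:
F(x) = 4/5 * x^5
Apply the Fundamental Theorem of Calculus:
F(6) - F(1)
= 4/5 * 6^5 - 4/5 * 1^5
= 4/5 * (7776 - 1)
= 4/5 * 7775
= 6220 = 6220.00

6220.00


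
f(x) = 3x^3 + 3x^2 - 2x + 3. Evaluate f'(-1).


Differentiate f(x) = 3x^3 + 3x^2 - 2x + 3 term by term:
f'(x) = 9x^2 + 6x - 2
Substitute x = -1:
f'(-1) = 9 * (-1)^2 + 6 * (-1) - 2
= 9 - 6 - 2
= 1

1


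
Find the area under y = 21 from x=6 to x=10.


The area under a constant function y = 21 is a rectangle.
Width = 10 - 6 = 4
Height = 21
Area = width * height
= 4 * 21
= 84

84


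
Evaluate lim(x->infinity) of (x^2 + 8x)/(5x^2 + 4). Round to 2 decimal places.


For limits at infinity with equal-degree polynomials,
we compare leading coefficients.
Numerator leading term: x^2
Denominator leading term: 5x^2
Divide both by x^2:
lim = (1 + 8/x) / (5 + 4/x^2)
As x -> infinity, the 1/x and 1/x^2 terms vanish:
= 1/5 = 0.20

0.20


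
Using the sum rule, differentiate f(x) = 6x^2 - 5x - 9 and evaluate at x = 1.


Differentiate term by term using power and sum rules:
f(x) = 6x^2 - 5x - 9
f'(x) = 12x - 5
Substitute x = 1:
f'(1) = 12 * 1 - 5
= 12 - 5
= 7

7


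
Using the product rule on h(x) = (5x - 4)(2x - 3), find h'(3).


Let u(x) = 5x - 4 and v(x) = 2x - 3
u'(x) = 5
v'(x) = 2
Product rule: h'(x) = u'(x)*v(x) + u(x)*v'(x)
= 5 * (2x - 3) + (5x - 4) * 2
At x = 3:
u(3) = 5 * 3 - 4 = 11
v(3) = 2 * 3 - 3 = 3
h'(3) = 5 * 3 + 11 * 2
= 15 + 22
= 37

37


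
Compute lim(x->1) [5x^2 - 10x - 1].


Since polynomials are continuous, we use direct substitution.
lim(x->1) of 5x^2 - 10x - 1
= 5 * 1^2 - 10 * 1 - 1
= 5 - 10 - 1
= -6

-6


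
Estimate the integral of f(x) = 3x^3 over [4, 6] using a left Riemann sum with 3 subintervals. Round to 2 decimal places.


Left Riemann sum uses left endpoints of each subinterval.
Interval: [4, 6], n = 3
dx = (6 - 4) / 3 = 2/3
Left endpoints: [4, 14/3, 16/3]
f values: [192, 2744/9, 4096/9]
Sum = dx * (sum of f values)
= 2/3 * 952
= 1904/3 ≈ 634.67

634.67


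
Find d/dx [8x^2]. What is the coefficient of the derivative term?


We apply the power rule: d/dx [ax^n] = a*n * x^(n-1)
d/dx [8x^2]
= 8 * 2 * x^(2-1)
= 16x
The coefficient is 16

16


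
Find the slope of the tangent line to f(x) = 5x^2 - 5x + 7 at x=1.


The slope of the tangent line equals f'(x) at the point.
f(x) = 5x^2 - 5x + 7
f'(x) = 10x - 5
At x = 1:
f'(1) = 10 * 1 - 5
= 10 - 5
= 5

5


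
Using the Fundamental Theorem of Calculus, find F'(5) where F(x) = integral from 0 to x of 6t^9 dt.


By the Fundamental Theorem of Calculus (Part 1):
If F(x) = integral from 0 to x of f(t) dt, then F'(x) = f(x)
Here f(t) = 6t^9
So F'(x) = 6x^9
Evaluate at x = 5:
F'(5) = 6 * 5^9
= 6 * 1953125
= 11718750

11718750


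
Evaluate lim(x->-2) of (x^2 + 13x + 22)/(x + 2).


Direct substitution gives 0/0, so we factor the numerator.
Factor: (x^2 + 13x + 22) = (x + 2)(x + 11)
Cancel the common factor (x + 2):
(x^2 + 13x + 22)/(x + 2) = (x + 11)
Now substitute x = -2:
= (-2) - (-11) = 9

9


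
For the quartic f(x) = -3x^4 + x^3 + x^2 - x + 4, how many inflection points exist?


Inflection points occur where f''(x) = 0 and concavity changes.
f(x) = -3x^4 + x^3 + x^2 - x + 4
f'(x) = -12x^3 + 3x^2 + 2x - 1
f''(x) = -36x^2 + 6x + 2
This is a quadratic in x. Use the discriminant to count real roots.
Discriminant = (6)^2 - 4 * (-36) * 2
= 36 - (-288)
= 324
Since discriminant > 0, f''(x) = 0 has 2 distinct real solutions.
A quadratic with two distinct real roots changes sign at each root, so concavity changes at both.
Number of inflection points: 2

2


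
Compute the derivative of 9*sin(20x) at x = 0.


Apply the chain rule to differentiate 9*sin(20x):
d/dx [9*sin(20x)]
= 9 * cos(20x) * d/dx(20x)
= 9 * 20 * cos(20x)
= 180 * cos(20x)
Evaluate at x = 0:
= 180 * cos(0)
= 180 * 1
= 180

180


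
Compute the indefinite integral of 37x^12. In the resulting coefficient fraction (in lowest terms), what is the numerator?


Apply the power rule for integration:
integral of ax^n dx = a/(n+1) * x^(n+1) + C
integral of 37x^12 dx
= 37/13 * x^13 + C
The coefficient in lowest terms is 37/13, and its numerator is 37

37


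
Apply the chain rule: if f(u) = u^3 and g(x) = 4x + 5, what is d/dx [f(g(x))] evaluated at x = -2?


Using the chain rule: (f(g(x)))' = f'(g(x)) * g'(x)
First, find g(-2):
g(-2) = 4 * (-2) + 5 = -3
Next, f'(u) = 3u^2
And g'(x) = 4
So f'(g(-2)) * g'(-2)
= 3 * (-3)^2 * 4
= 3 * 9 * 4
= 108

108


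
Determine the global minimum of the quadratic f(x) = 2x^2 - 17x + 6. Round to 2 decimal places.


For a quadratic f(x) = ax^2 + bx + c with a > 0, the minimum is at the vertex.
Vertex x-coordinate: x = -b/(2a)
x = -(-17) / (2 * 2)
x = 17/4
Substitute back to find the minimum value:
f(17/4) = 2 * (17/4)^2 - 17 * (17/4) + 6
= 289/8 - 289/4 + 6
= -241/8 ≈ -30.13

-30.13


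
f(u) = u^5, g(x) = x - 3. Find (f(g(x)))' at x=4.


Using the chain rule: (f(g(x)))' = f'(g(x)) * g'(x)
First, find g(4):
g(4) = 1 * 4 - 3 = 1
Next, f'(u) = 5u^4
And g'(x) = 1
So f'(g(4)) * g'(4)
= 5 * 1^4 * 1
= 5 * 1 * 1
= 5

5


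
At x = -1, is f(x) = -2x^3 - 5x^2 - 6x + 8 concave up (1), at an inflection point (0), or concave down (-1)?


Concavity is determined by the sign of f''(x).
f(x) = -2x^3 - 5x^2 - 6x + 8
f'(x) = -6x^2 - 10x - 6
f''(x) = -12x - 10
f''(-1) = -12 * (-1) - 10
= 12 - 10
= 2
Since f''(-1) > 0, the function is concave up (1)

1


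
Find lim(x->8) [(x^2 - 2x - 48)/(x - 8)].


Direct substitution gives 0/0, so we factor the numerator.
Factor: (x^2 - 2x - 48) = (x - 8)(x + 6)
Cancel the common factor (x - 8):
(x^2 - 2x - 48)/(x - 8) = (x + 6)
Now substitute x = 8:
= (8) - (-6) = 14

14


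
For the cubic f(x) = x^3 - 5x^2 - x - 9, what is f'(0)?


Differentiate f(x) = x^3 - 5x^2 - x - 9 term by term:
f'(x) = 3x^2 - 10x - 1
Substitute x = 0:
f'(0) = 3 * 0^2 - 10 * 0 - 1
= 0 + 0 - 1
= -1

-1


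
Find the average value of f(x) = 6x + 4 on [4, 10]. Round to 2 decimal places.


Average value = 1/(b-a) * integral from a to b of f(x) dx
First compute the integral of 6x + 4:
F(x) = 3x^2 + 4x
F(10) = 3 * 100 + 4 * 10 = 340
F(4) = 3 * 16 + 4 * 4 = 64
Integral = 340 - 64 = 276
Average = 276 / (10 - 4) = 276 / 6
= 46 = 46.00

46.00


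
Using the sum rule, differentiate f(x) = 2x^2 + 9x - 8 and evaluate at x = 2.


Differentiate term by term using power and sum rules:
f(x) = 2x^2 + 9x - 8
f'(x) = 4x + 9
Substitute x = 2:
f'(2) = 4 * 2 + 9
= 8 + 9
= 17

17


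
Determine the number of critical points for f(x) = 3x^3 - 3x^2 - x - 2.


Find where f'(x) = 0:
f(x) = 3x^3 - 3x^2 - x - 2
f'(x) = 9x^2 - 6x - 1
This is a quadratic in x. Use the discriminant to count real roots.
Discriminant = (-6)^2 - 4 * 9 * (-1)
= 36 - (-36)
= 72
Since discriminant > 0, f'(x) = 0 has 2 real solutions.
Number of critical points: 2

2


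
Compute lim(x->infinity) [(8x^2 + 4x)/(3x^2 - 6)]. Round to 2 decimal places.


For limits at infinity with equal-degree polynomials,
we compare leading coefficients.
Numerator leading term: 8x^2
Denominator leading term: 3x^2
Divide both by x^2:
lim = (8 + 4/x) / (3 - 6/x^2)
As x -> infinity, the 1/x and 1/x^2 terms vanish:
= 8/3 ≈ 2.67

2.67


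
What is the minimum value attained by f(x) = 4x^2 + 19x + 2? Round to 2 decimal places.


For a quadratic f(x) = ax^2 + bx + c with a > 0, the minimum is at the vertex.
Vertex x-coordinate: x = -b/(2a)
x = -(19) / (2 * 4)
x = -19/8
Substitute back to find the minimum value:
f(-19/8) = 4 * (-19/8)^2 + 19 * (-19/8) + 2
= 361/16 - 361/8 + 2
= -329/16 ≈ -20.56

-20.56


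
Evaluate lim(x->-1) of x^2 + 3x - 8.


Since polynomials are continuous, we use direct substitution.
lim(x->-1) of x^2 + 3x - 8
= 1 * (-1)^2 + 3 * (-1) - 8
= 1 - 3 - 8
= -10

-10


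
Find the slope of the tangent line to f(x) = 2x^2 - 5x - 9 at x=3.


The slope of the tangent line equals f'(x) at the point.
f(x) = 2x^2 - 5x - 9
f'(x) = 4x - 5
At x = 3:
f'(3) = 4 * 3 - 5
= 12 - 5
= 7

7


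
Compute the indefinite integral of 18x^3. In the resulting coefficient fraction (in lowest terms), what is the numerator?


Apply the power rule for integration:
integral of ax^n dx = a/(n+1) * x^(n+1) + C
integral of 18x^3 dx
= 18/4 * x^4 + C
= 9/2 * x^4 + C
The coefficient in lowest terms is 9/2, and its numerator is 9

9


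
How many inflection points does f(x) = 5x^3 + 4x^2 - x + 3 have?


Inflection points occur where f''(x) = 0 and concavity changes.
f(x) = 5x^3 + 4x^2 - x + 3
f'(x) = 15x^2 + 8x - 1
f''(x) = 30x + 8
Set f''(x) = 0:
30x + 8 = 0
x = -8 / 30 = -4/15
Since f''(x) is linear (degree 1), it changes sign at this point.
Therefore there is exactly 1 inflection point.

1


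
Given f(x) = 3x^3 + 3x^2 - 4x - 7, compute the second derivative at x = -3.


First derivative:
f'(x) = 9x^2 + 6x - 4
Second derivative:
f''(x) = 18x + 6
Substitute x = -3:
f''(-3) = 18 * (-3) + 6
= -54 + 6
= -48

-48


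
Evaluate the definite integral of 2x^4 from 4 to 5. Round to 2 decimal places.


Find the antiderivative of 2x^4:
F(x) = 2/5 * x^5
Apply the Fundamental Theorem of Calculus:
F(5) - F(4)
= 2/5 * 5^5 - 2/5 * 4^5
= 2/5 * (3125 - 1024)
= 2/5 * 2101
= 4202/5 = 840.40

840.40


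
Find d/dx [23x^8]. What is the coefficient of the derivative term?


We apply the power rule: d/dx [ax^n] = a*n * x^(n-1)
d/dx [23x^8]
= 23 * 8 * x^(8-1)
= 184x^7
The coefficient is 184

184


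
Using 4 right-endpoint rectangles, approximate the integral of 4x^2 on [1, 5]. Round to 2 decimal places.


Right Riemann sum uses right endpoints of each subinterval.
Interval: [1, 5], n = 4
dx = (5 - 1) / 4 = 1
Right endpoints: [2, 3, 4, 5]
f values: [16, 36, 64, 100]
Sum = dx * (sum of f values)
= 1 * 216
= 216 = 216.00

216.00


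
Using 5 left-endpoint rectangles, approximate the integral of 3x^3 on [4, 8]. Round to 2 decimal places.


Left Riemann sum uses left endpoints of each subinterval.
Interval: [4, 8], n = 5
dx = (8 - 4) / 5 = 4/5
Left endpoints: [4, 24/5, 28/5, 32/5, 36/5]
f values: [192, 41472/125, 65856/125, 98304/125, 139968/125]
Sum = dx * (sum of f values)
= 4/5 * 14784/5
= 59136/25 = 2365.44

2365.44


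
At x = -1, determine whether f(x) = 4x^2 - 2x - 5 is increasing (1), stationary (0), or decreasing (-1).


Compute f'(x) to determine behavior:
f'(x) = 8x - 2
f'(-1) = 8 * (-1) - 2
= -8 - 2
= -10
Since f'(-1) < 0, the function is decreasing (-1)

-1


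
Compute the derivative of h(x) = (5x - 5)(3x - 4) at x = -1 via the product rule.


Let u(x) = 5x - 5 and v(x) = 3x - 4
u'(x) = 5
v'(x) = 3
Product rule: h'(x) = u'(x)*v(x) + u(x)*v'(x)
= 5 * (3x - 4) + (5x - 5) * 3
At x = -1:
u(-1) = 5 * (-1) - 5 = -10
v(-1) = 3 * (-1) - 4 = -7
h'(-1) = 5 * (-7) + (-10) * 3
= -35 - 30
= -65

-65


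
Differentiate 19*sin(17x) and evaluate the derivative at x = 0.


Apply the chain rule to differentiate 19*sin(17x):
d/dx [19*sin(17x)]
= 19 * cos(17x) * d/dx(17x)
= 19 * 17 * cos(17x)
= 323 * cos(17x)
Evaluate at x = 0:
= 323 * cos(0)
= 323 * 1
= 323

323


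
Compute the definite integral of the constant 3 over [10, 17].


The integral of a constant k over [a, b] equals k * (b - a).
integral from 10 to 17 of 3 dx
= 3 * (17 - 10)
= 3 * 7
= 21

21


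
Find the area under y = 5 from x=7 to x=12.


The area under a constant function y = 5 is a rectangle.
Width = 12 - 7 = 5
Height = 5
Area = width * height
= 5 * 5
= 25

25


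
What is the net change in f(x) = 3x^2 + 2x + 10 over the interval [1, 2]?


Net change = f(b) - f(a)
f(x) = 3x^2 + 2x + 10
Compute f(2):
f(2) = 3 * 2^2 + 2 * 2 + 10
= 12 + 4 + 10
= 26
Compute f(1):
f(1) = 3 * 1^2 + 2 * 1 + 10
= 3 + 2 + 10
= 15
Net change = 26 - 15 = 11

11


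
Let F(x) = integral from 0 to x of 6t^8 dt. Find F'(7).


By the Fundamental Theorem of Calculus (Part 1):
If F(x) = integral from 0 to x of f(t) dt, then F'(x) = f(x)
Here f(t) = 6t^8
So F'(x) = 6x^8
Evaluate at x = 7:
F'(7) = 6 * 7^8
= 6 * 5764801
= 34588806

34588806


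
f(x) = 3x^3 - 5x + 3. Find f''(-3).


First derivative:
f'(x) = 9x^2 - 5
Second derivative:
f''(x) = 18x
Substitute x = -3:
f''(-3) = 18 * (-3) + 0
= -54 + 0
= -54

-54


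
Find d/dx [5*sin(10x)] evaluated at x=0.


Apply the chain rule to differentiate 5*sin(10x):
d/dx [5*sin(10x)]
= 5 * cos(10x) * d/dx(10x)
= 5 * 10 * cos(10x)
= 50 * cos(10x)
Evaluate at x = 0:
= 50 * cos(0)
= 50 * 1
= 50

50


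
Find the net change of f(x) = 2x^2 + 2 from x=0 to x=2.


Net change = f(b) - f(a)
f(x) = 2x^2 + 2
Compute f(2):
f(2) = 2 * 2^2 + 0 * 2 + 2
= 8 + 0 + 2
= 10
Compute f(0):
f(0) = 2 * 0^2 + 0 * 0 + 2
= 0 + 0 + 2
= 2
Net change = 10 - 2 = 8

8


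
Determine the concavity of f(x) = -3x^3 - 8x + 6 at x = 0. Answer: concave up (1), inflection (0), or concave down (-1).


Concavity is determined by the sign of f''(x).
f(x) = -3x^3 - 8x + 6
f'(x) = -9x^2 - 8
f''(x) = -18x
f''(0) = -18 * 0 + 0
= 0 + 0
= 0
f''(0) = 0, and f''(x) is linear with nonzero slope -18, so f'' changes sign at x = 0. Hence the function is at an inflection point (0)

0


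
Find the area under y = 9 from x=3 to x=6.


The area under a constant function y = 9 is a rectangle.
Width = 6 - 3 = 3
Height = 9
Area = width * height
= 3 * 9
= 27

27


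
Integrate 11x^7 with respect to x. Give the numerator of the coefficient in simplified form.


Apply the power rule for integration:
integral of ax^n dx = a/(n+1) * x^(n+1) + C
integral of 11x^7 dx
= 11/8 * x^8 + C
The coefficient in lowest terms is 11/8, and its numerator is 11

11


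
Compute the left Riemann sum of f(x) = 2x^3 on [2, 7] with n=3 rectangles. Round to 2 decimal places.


Left Riemann sum uses left endpoints of each subinterval.
Interval: [2, 7], n = 3
dx = (7 - 2) / 3 = 5/3
Left endpoints: [2, 11/3, 16/3]
f values: [16, 2662/27, 8192/27]
Sum = dx * (sum of f values)
= 5/3 * 418
= 2090/3 ≈ 696.67

696.67


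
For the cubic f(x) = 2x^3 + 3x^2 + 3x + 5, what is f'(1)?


Differentiate f(x) = 2x^3 + 3x^2 + 3x + 5 term by term:
f'(x) = 6x^2 + 6x + 3
Substitute x = 1:
f'(1) = 6 * 1^2 + 6 * 1 + 3
= 6 + 6 + 3
= 15

15


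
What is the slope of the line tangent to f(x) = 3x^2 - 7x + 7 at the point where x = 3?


The slope of the tangent line equals f'(x) at the point.
f(x) = 3x^2 - 7x + 7
f'(x) = 6x - 7
At x = 3:
f'(3) = 6 * 3 - 7
= 18 - 7
= 11

11


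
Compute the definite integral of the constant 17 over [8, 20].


The integral of a constant k over [a, b] equals k * (b - a).
integral from 8 to 20 of 17 dx
= 17 * (20 - 8)
= 17 * 12
= 204

204


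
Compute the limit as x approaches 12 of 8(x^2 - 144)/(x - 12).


Direct substitution gives 0/0, so we factor the numerator.
Factor: 8(x^2 - 144) = 8 * (x - 12)(x + 12)
Cancel the common factor (x - 12):
8(x^2 - 144)/(x - 12) = 8 * (x + 12)
Now substitute x = 12:
= 8 * (12 + 12) = 192

192


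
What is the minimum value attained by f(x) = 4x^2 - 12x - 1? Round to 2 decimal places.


For a quadratic f(x) = ax^2 + bx + c with a > 0, the minimum is at the vertex.
Vertex x-coordinate: x = -b/(2a)
x = -(-12) / (2 * 4)
x = 12/8 = 3/2
Substitute back to find the minimum value:
f(3/2) = 4 * (3/2)^2 - 12 * (3/2) - 1
= 9 - 18 - 1
= -10 = -10.00

-10.00


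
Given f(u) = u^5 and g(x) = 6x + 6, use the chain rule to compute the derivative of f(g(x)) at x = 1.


Using the chain rule: (f(g(x)))' = f'(g(x)) * g'(x)
First, find g(1):
g(1) = 6 * 1 + 6 = 12
Next, f'(u) = 5u^4
And g'(x) = 6
So f'(g(1)) * g'(1)
= 5 * 12^4 * 6
= 5 * 20736 * 6
= 622080

622080


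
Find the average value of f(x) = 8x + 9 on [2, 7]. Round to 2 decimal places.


Average value = 1/(b-a) * integral from a to b of f(x) dx
First compute the integral of 8x + 9:
F(x) = 4x^2 + 9x
F(7) = 4 * 49 + 9 * 7 = 259
F(2) = 4 * 4 + 9 * 2 = 34
Integral = 259 - 34 = 225
Average = 225 / (7 - 2) = 225 / 5
= 45 = 45.00

45.00


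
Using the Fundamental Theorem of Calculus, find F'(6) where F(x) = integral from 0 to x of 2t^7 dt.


By the Fundamental Theorem of Calculus (Part 1):
If F(x) = integral from 0 to x of f(t) dt, then F'(x) = f(x)
Here f(t) = 2t^7
So F'(x) = 2x^7
Evaluate at x = 6:
F'(6) = 2 * 6^7
= 2 * 279936
= 559872

559872


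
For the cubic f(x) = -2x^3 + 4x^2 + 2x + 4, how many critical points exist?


Find where f'(x) = 0:
f(x) = -2x^3 + 4x^2 + 2x + 4
f'(x) = -6x^2 + 8x + 2
This is a quadratic in x. Use the discriminant to count real roots.
Discriminant = (8)^2 - 4 * (-6) * 2
= 64 - (-48)
= 112
Since discriminant > 0, f'(x) = 0 has 2 real solutions.
Number of critical points: 2

2


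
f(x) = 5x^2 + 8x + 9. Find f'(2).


Differentiate term by term using power and sum rules:
f(x) = 5x^2 + 8x + 9
f'(x) = 10x + 8
Substitute x = 2:
f'(2) = 10 * 2 + 8
= 20 + 8
= 28

28


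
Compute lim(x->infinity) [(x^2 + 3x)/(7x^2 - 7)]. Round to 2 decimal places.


For limits at infinity with equal-degree polynomials,
we compare leading coefficients.
Numerator leading term: x^2
Denominator leading term: 7x^2
Divide both by x^2:
lim = (1 + 3/x) / (7 - 7/x^2)
As x -> infinity, the 1/x and 1/x^2 terms vanish:
= 1/7 ≈ 0.14

0.14
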